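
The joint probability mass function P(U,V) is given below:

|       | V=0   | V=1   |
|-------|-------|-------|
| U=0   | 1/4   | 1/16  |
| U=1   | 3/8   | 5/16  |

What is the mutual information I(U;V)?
Marginal P(U) (row sums):
  P(U=0) = 1/4 + 1/16 = 5/16
  P(U=1) = 3/8 + 5/16 = 11/16
Marginal P(V) (column sums):
  P(V=0) = 1/4 + 3/8 = 5/8
  P(V=1) = 1/16 + 5/16 = 3/8

H(U) = -[(5/16)·log₂(5/16) + (11/16)·log₂(11/16)]
  = 0.5244 + 0.3716
  = 0.8960 bits
H(V) = -[(5/8)·log₂(5/8) + (3/8)·log₂(3/8)]
  = 0.4238 + 0.5306
  = 0.9544 bits
H(U,V) = -[(1/4)·log₂(1/4) + (1/16)·log₂(1/16) + (3/8)·log₂(3/8) + (5/16)·log₂(5/16)]
  = 0.5000 + 0.2500 + 0.5306 + 0.5244
  = 1.8050 bits

I(U;V) = H(U) + H(V) - H(U,V)
  = 0.8960 + 0.9544 - 1.8050
  = 0.0454 bits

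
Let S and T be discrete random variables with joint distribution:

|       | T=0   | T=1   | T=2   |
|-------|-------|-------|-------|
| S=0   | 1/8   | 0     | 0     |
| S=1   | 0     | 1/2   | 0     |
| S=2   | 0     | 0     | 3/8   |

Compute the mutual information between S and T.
Marginal P(S) (row sums):
  P(S=0) = 1/8 + 0 + 0 = 1/8
  P(S=1) = 0 + 1/2 + 0 = 1/2
  P(S=2) = 0 + 0 + 3/8 = 3/8
Marginal P(T) (column sums):
  P(T=0) = 1/8 + 0 + 0 = 1/8
  P(T=1) = 0 + 1/2 + 0 = 1/2
  P(T=2) = 0 + 0 + 3/8 = 3/8

H(S) = -[(1/8)·log₂(1/8) + (1/2)·log₂(1/2) + (3/8)·log₂(3/8)]
  = 0.3750 + 0.5000 + 0.5306
  = 1.4056 bits
H(T) = -[(1/8)·log₂(1/8) + (1/2)·log₂(1/2) + (3/8)·log₂(3/8)]
  = 0.3750 + 0.5000 + 0.5306
  = 1.4056 bits
H(S,T) = -[(1/8)·log₂(1/8) + (1/2)·log₂(1/2) + (3/8)·log₂(3/8)]
  = 0.3750 + 0.5000 + 0.5306
  = 1.4056 bits

I(S;T) = H(S) + H(T) - H(S,T)
  = 1.4056 + 1.4056 - 1.4056
  = 1.4056 bits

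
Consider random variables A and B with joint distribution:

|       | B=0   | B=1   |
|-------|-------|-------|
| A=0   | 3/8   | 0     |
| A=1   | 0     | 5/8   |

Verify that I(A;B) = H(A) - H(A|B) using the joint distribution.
Left side, from I(A;B) = H(A) + H(B) - H(A,B):
Marginal P(A) (row sums):
  P(A=0) = 3/8 + 0 = 3/8
  P(A=1) = 0 + 5/8 = 5/8
Marginal P(B) (column sums):
  P(B=0) = 3/8 + 0 = 3/8
  P(B=1) = 0 + 5/8 = 5/8

H(A) = -[(3/8)·log₂(3/8) + (5/8)·log₂(5/8)]
  = 0.5306 + 0.4238
  = 0.9544 bits
H(B) = -[(3/8)·log₂(3/8) + (5/8)·log₂(5/8)]
  = 0.5306 + 0.4238
  = 0.9544 bits
H(A,B) = -[(3/8)·log₂(3/8) + (5/8)·log₂(5/8)]
  = 0.5306 + 0.4238
  = 0.9544 bits

I(A;B) = H(A) + H(B) - H(A,B)
  = 0.9544 + 0.9544 - 0.9544
  = 0.9544 bits

Right side, with H(A|B) computed directly from the conditional probabilities:
H(A|B) = -Σ P(A,B)·log₂ P(A|B), where P(A|B) = P(A,B) / P(B)
  (cells with P(A,B) = 0 contribute 0)
  (A=0,B=0): P(A|B) = (3/8)/(3/8) = 1;  -(3/8)·log₂(1) = 0.0000
  (A=1,B=1): P(A|B) = (5/8)/(5/8) = 1;  -(5/8)·log₂(1) = 0.0000
H(A|B) = 0.0000 + 0.0000
  = 0.0000 bits
H(A) - H(A|B) = 0.9544 - 0.0000 = 0.9544 bits

Both sides equal 0.9544 bits, so I(A;B) = H(A) - H(A|B) ✓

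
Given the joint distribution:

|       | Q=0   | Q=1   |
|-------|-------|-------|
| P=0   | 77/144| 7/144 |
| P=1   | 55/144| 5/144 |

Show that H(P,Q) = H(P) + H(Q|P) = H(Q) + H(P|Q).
Marginal P(P) (row sums):
  P(P=0) = 77/144 + 7/144 = 7/12
  P(P=1) = 55/144 + 5/144 = 5/12
Marginal P(Q) (column sums):
  P(Q=0) = 77/144 + 55/144 = 11/12
  P(Q=1) = 7/144 + 5/144 = 1/12

Decomposition 1: H(P) + H(Q|P)
H(P) = -[(7/12)·log₂(7/12) + (5/12)·log₂(5/12)]
  = 0.4536 + 0.5263
  = 0.9799 bits
H(Q|P) = -Σ P(P,Q)·log₂ P(Q|P), where P(Q|P) = P(P,Q) / P(P)
  (P=0,Q=0): P(Q|P) = (77/144)/(7/12) = 11/12;  -(77/144)·log₂(11/12) = 0.0671
  (P=0,Q=1): P(Q|P) = (7/144)/(7/12) = 1/12;  -(7/144)·log₂(1/12) = 0.1743
  (P=1,Q=0): P(Q|P) = (55/144)/(5/12) = 11/12;  -(55/144)·log₂(11/12) = 0.0479
  (P=1,Q=1): P(Q|P) = (5/144)/(5/12) = 1/12;  -(5/144)·log₂(1/12) = 0.1245
H(Q|P) = 0.0671 + 0.1743 + 0.0479 + 0.1245
  = 0.4138 bits
H(P) + H(Q|P) = 0.9799 + 0.4138 = 1.3937 bits

Decomposition 2: H(Q) + H(P|Q)
H(Q) = -[(11/12)·log₂(11/12) + (1/12)·log₂(1/12)]
  = 0.1151 + 0.2987
  = 0.4138 bits
H(P|Q) = -Σ P(P,Q)·log₂ P(P|Q), where P(P|Q) = P(P,Q) / P(Q)
  (P=0,Q=0): P(P|Q) = (77/144)/(11/12) = 7/12;  -(77/144)·log₂(7/12) = 0.4158
  (P=0,Q=1): P(P|Q) = (7/144)/(1/12) = 7/12;  -(7/144)·log₂(7/12) = 0.0378
  (P=1,Q=0): P(P|Q) = (55/144)/(11/12) = 5/12;  -(55/144)·log₂(5/12) = 0.4824
  (P=1,Q=1): P(P|Q) = (5/144)/(1/12) = 5/12;  -(5/144)·log₂(5/12) = 0.0439
H(P|Q) = 0.4158 + 0.0378 + 0.4824 + 0.0439
  = 0.9799 bits
H(Q) + H(P|Q) = 0.4138 + 0.9799 = 1.3937 bits

Direct computation of the joint entropy:
H(P,Q) = -[(77/144)·log₂(77/144) + (7/144)·log₂(7/144) + (55/144)·log₂(55/144) + (5/144)·log₂(5/144)]
  = 0.4829 + 0.2121 + 0.5304 + 0.1683
  = 1.3937 bits

All three agree: H(P,Q) = 1.3937 bits ✓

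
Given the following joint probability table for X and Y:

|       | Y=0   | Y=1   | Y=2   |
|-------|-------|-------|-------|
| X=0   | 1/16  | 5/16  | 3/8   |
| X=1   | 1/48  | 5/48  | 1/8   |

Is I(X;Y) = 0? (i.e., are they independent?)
Marginal P(X) (row sums):
  P(X=0) = 1/16 + 5/16 + 3/8 = 3/4
  P(X=1) = 1/48 + 5/48 + 1/8 = 1/4
Marginal P(Y) (column sums):
  P(Y=0) = 1/16 + 1/48 = 1/12
  P(Y=1) = 5/16 + 5/48 = 5/12
  P(Y=2) = 3/8 + 1/8 = 1/2

X and Y are independent iff P(X=i,Y=j) = P(X=i)·P(Y=j) for every cell.
  P(X=0)·P(Y=0) = 3/4 × 1/12 = 1/16 = P(X=0,Y=0) ✓
  P(X=0)·P(Y=1) = 3/4 × 5/12 = 5/16 = P(X=0,Y=1) ✓
  P(X=0)·P(Y=2) = 3/4 × 1/2 = 3/8 = P(X=0,Y=2) ✓
  P(X=1)·P(Y=0) = 1/4 × 1/12 = 1/48 = P(X=1,Y=0) ✓
  P(X=1)·P(Y=1) = 1/4 × 5/12 = 5/48 = P(X=1,Y=1) ✓
  P(X=1)·P(Y=2) = 1/4 × 1/2 = 1/8 = P(X=1,Y=2) ✓

Yes, X and Y are independent: every cell factors, so I(X;Y) = 0 bits.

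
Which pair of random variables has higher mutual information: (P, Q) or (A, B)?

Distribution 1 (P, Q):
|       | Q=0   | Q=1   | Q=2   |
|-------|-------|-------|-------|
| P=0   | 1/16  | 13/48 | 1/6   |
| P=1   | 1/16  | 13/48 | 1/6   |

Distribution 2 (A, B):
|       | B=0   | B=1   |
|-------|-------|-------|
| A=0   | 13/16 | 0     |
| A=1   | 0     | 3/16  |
Distribution 1 (P, Q):
Marginal P(P) (row sums):
  P(P=0) = 1/16 + 13/48 + 1/6 = 1/2
  P(P=1) = 1/16 + 13/48 + 1/6 = 1/2
Marginal P(Q) (column sums):
  P(Q=0) = 1/16 + 1/16 = 1/8
  P(Q=1) = 13/48 + 13/48 = 13/24
  P(Q=2) = 1/6 + 1/6 = 1/3

H(P) = -[(1/2)·log₂(1/2) + (1/2)·log₂(1/2)]
  = 0.5000 + 0.5000
  = 1.0000 bits
H(Q) = -[(1/8)·log₂(1/8) + (13/24)·log₂(13/24) + (1/3)·log₂(1/3)]
  = 0.3750 + 0.4791 + 0.5283
  = 1.3824 bits
H(P,Q) = -[(1/16)·log₂(1/16) + (13/48)·log₂(13/48) + (1/6)·log₂(1/6) + (1/16)·log₂(1/16) + (13/48)·log₂(13/48) + (1/6)·log₂(1/6)]
  = 0.2500 + 0.5104 + 0.4308 + 0.2500 + 0.5104 + 0.4308
  = 2.3824 bits

I(P;Q) = H(P) + H(Q) - H(P,Q)
  = 1.0000 + 1.3824 - 2.3824
  = 0.0000 bits

Distribution 2 (A, B):
Marginal P(A) (row sums):
  P(A=0) = 13/16 + 0 = 13/16
  P(A=1) = 0 + 3/16 = 3/16
Marginal P(B) (column sums):
  P(B=0) = 13/16 + 0 = 13/16
  P(B=1) = 0 + 3/16 = 3/16

H(A) = -[(13/16)·log₂(13/16) + (3/16)·log₂(3/16)]
  = 0.2434 + 0.4528
  = 0.6962 bits
H(B) = -[(13/16)·log₂(13/16) + (3/16)·log₂(3/16)]
  = 0.2434 + 0.4528
  = 0.6962 bits
H(A,B) = -[(13/16)·log₂(13/16) + (3/16)·log₂(3/16)]
  = 0.2434 + 0.4528
  = 0.6962 bits

I(A;B) = H(A) + H(B) - H(A,B)
  = 0.6962 + 0.6962 - 0.6962
  = 0.6962 bits

I(A;B) = 0.6962 bits > I(P;Q) = 0.0000 bits, so (A, B) has the higher mutual information (stronger dependence).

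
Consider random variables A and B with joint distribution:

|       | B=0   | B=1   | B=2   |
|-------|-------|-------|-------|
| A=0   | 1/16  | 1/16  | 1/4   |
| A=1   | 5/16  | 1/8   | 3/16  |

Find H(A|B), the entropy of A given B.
Marginal P(B) (column sums):
  P(B=0) = 1/16 + 5/16 = 3/8
  P(B=1) = 1/16 + 1/8 = 3/16
  P(B=2) = 1/4 + 3/16 = 7/16

H(A|B) = -Σ P(A,B)·log₂ P(A|B), where P(A|B) = P(A,B) / P(B)
  (A=0,B=0): P(A|B) = (1/16)/(3/8) = 1/6;  -(1/16)·log₂(1/6) = 0.1616
  (A=0,B=1): P(A|B) = (1/16)/(3/16) = 1/3;  -(1/16)·log₂(1/3) = 0.0991
  (A=0,B=2): P(A|B) = (1/4)/(7/16) = 4/7;  -(1/4)·log₂(4/7) = 0.2018
  (A=1,B=0): P(A|B) = (5/16)/(3/8) = 5/6;  -(5/16)·log₂(5/6) = 0.0822
  (A=1,B=1): P(A|B) = (1/8)/(3/16) = 2/3;  -(1/8)·log₂(2/3) = 0.0731
  (A=1,B=2): P(A|B) = (3/16)/(7/16) = 3/7;  -(3/16)·log₂(3/7) = 0.2292
H(A|B) = 0.1616 + 0.0991 + 0.2018 + 0.0822 + 0.0731 + 0.2292
  = 0.8470 bits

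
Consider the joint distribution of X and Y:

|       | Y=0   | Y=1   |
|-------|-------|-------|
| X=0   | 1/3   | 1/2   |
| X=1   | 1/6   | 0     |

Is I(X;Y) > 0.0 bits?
Marginal P(X) (row sums):
  P(X=0) = 1/3 + 1/2 = 5/6
  P(X=1) = 1/6 + 0 = 1/6
Marginal P(Y) (column sums):
  P(Y=0) = 1/3 + 1/6 = 1/2
  P(Y=1) = 1/2 + 0 = 1/2

H(X) = -[(5/6)·log₂(5/6) + (1/6)·log₂(1/6)]
  = 0.2192 + 0.4308
  = 0.6500 bits
H(Y) = -[(1/2)·log₂(1/2) + (1/2)·log₂(1/2)]
  = 0.5000 + 0.5000
  = 1.0000 bits
H(X,Y) = -[(1/3)·log₂(1/3) + (1/2)·log₂(1/2) + (1/6)·log₂(1/6)]
  = 0.5283 + 0.5000 + 0.4308
  = 1.4591 bits

I(X;Y) = H(X) + H(Y) - H(X,Y)
  = 0.6500 + 1.0000 - 1.4591
  = 0.1909 bits

Yes. I(X;Y) = 0.1909 bits, which is > 0.0 bits.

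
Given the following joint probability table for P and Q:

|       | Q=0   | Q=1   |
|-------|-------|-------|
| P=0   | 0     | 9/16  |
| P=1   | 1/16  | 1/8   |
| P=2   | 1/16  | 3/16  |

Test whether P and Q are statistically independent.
Marginal P(P) (row sums):
  P(P=0) = 0 + 9/16 = 9/16
  P(P=1) = 1/16 + 1/8 = 3/16
  P(P=2) = 1/16 + 3/16 = 1/4
Marginal P(Q) (column sums):
  P(Q=0) = 0 + 1/16 + 1/16 = 1/8
  P(Q=1) = 9/16 + 1/8 + 3/16 = 7/8

P and Q are independent iff P(P=i,Q=j) = P(P=i)·P(Q=j) for every cell.
  P(P=0)·P(Q=0) = 9/16 × 1/8 = 9/128, but P(P=0,Q=0) = 0 ✗

No, P and Q are not independent. Quantitatively, I(P;Q) > 0:

H(P) = -[(9/16)·log₂(9/16) + (3/16)·log₂(3/16) + (1/4)·log₂(1/4)]
  = 0.4669 + 0.4528 + 0.5000
  = 1.4197 bits
H(Q) = -[(1/8)·log₂(1/8) + (7/8)·log₂(7/8)]
  = 0.3750 + 0.1686
  = 0.5436 bits
H(P,Q) = -[(9/16)·log₂(9/16) + (1/16)·log₂(1/16) + (1/8)·log₂(1/8) + (1/16)·log₂(1/16) + (3/16)·log₂(3/16)]
  = 0.4669 + 0.2500 + 0.3750 + 0.2500 + 0.4528
  = 1.7947 bits
I(P;Q) = H(P) + H(Q) - H(P,Q) = 1.4197 + 0.5436 - 1.7947 = 0.1686 bits > 0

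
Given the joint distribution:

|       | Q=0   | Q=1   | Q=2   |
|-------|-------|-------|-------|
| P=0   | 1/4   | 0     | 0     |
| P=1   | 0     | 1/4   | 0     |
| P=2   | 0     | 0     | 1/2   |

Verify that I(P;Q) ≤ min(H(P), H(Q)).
Marginal P(P) (row sums):
  P(P=0) = 1/4 + 0 + 0 = 1/4
  P(P=1) = 0 + 1/4 + 0 = 1/4
  P(P=2) = 0 + 0 + 1/2 = 1/2
Marginal P(Q) (column sums):
  P(Q=0) = 1/4 + 0 + 0 = 1/4
  P(Q=1) = 0 + 1/4 + 0 = 1/4
  P(Q=2) = 0 + 0 + 1/2 = 1/2

H(P) = -[(1/4)·log₂(1/4) + (1/4)·log₂(1/4) + (1/2)·log₂(1/2)]
  = 0.5000 + 0.5000 + 0.5000
  = 1.5000 bits
H(Q) = -[(1/4)·log₂(1/4) + (1/4)·log₂(1/4) + (1/2)·log₂(1/2)]
  = 0.5000 + 0.5000 + 0.5000
  = 1.5000 bits
H(P,Q) = -[(1/4)·log₂(1/4) + (1/4)·log₂(1/4) + (1/2)·log₂(1/2)]
  = 0.5000 + 0.5000 + 0.5000
  = 1.5000 bits

I(P;Q) = H(P) + H(Q) - H(P,Q)
  = 1.5000 + 1.5000 - 1.5000
  = 1.5000 bits

min(H(P), H(Q)) = min(1.5000, 1.5000) = 1.5000 bits
Since 1.5000 ≤ 1.5000, the bound is satisfied ✓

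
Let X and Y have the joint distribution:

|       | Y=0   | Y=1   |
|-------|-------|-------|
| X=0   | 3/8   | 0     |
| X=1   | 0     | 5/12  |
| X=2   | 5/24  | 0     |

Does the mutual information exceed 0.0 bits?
Marginal P(X) (row sums):
  P(X=0) = 3/8 + 0 = 3/8
  P(X=1) = 0 + 5/12 = 5/12
  P(X=2) = 5/24 + 0 = 5/24
Marginal P(Y) (column sums):
  P(Y=0) = 3/8 + 0 + 5/24 = 7/12
  P(Y=1) = 0 + 5/12 + 0 = 5/12

H(X) = -[(3/8)·log₂(3/8) + (5/12)·log₂(5/12) + (5/24)·log₂(5/24)]
  = 0.5306 + 0.5263 + 0.4715
  = 1.5284 bits
H(Y) = -[(7/12)·log₂(7/12) + (5/12)·log₂(5/12)]
  = 0.4536 + 0.5263
  = 0.9799 bits
H(X,Y) = -[(3/8)·log₂(3/8) + (5/12)·log₂(5/12) + (5/24)·log₂(5/24)]
  = 0.5306 + 0.5263 + 0.4715
  = 1.5284 bits

I(X;Y) = H(X) + H(Y) - H(X,Y)
  = 1.5284 + 0.9799 - 1.5284
  = 0.9799 bits

Yes. I(X;Y) = 0.9799 bits, which is > 0.0 bits.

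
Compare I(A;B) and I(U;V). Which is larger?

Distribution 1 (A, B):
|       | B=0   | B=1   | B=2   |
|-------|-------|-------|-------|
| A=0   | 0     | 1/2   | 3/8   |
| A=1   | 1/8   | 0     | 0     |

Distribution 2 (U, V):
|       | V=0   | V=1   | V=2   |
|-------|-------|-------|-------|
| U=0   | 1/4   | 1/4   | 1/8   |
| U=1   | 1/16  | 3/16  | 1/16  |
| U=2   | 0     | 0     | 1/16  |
Distribution 1 (A, B):
Marginal P(A) (row sums):
  P(A=0) = 0 + 1/2 + 3/8 = 7/8
  P(A=1) = 1/8 + 0 + 0 = 1/8
Marginal P(B) (column sums):
  P(B=0) = 0 + 1/8 = 1/8
  P(B=1) = 1/2 + 0 = 1/2
  P(B=2) = 3/8 + 0 = 3/8

H(A) = -[(7/8)·log₂(7/8) + (1/8)·log₂(1/8)]
  = 0.1686 + 0.3750
  = 0.5436 bits
H(B) = -[(1/8)·log₂(1/8) + (1/2)·log₂(1/2) + (3/8)·log₂(3/8)]
  = 0.3750 + 0.5000 + 0.5306
  = 1.4056 bits
H(A,B) = -[(1/2)·log₂(1/2) + (3/8)·log₂(3/8) + (1/8)·log₂(1/8)]
  = 0.5000 + 0.5306 + 0.3750
  = 1.4056 bits

I(A;B) = H(A) + H(B) - H(A,B)
  = 0.5436 + 1.4056 - 1.4056
  = 0.5436 bits

Distribution 2 (U, V):
Marginal P(U) (row sums):
  P(U=0) = 1/4 + 1/4 + 1/8 = 5/8
  P(U=1) = 1/16 + 3/16 + 1/16 = 5/16
  P(U=2) = 0 + 0 + 1/16 = 1/16
Marginal P(V) (column sums):
  P(V=0) = 1/4 + 1/16 + 0 = 5/16
  P(V=1) = 1/4 + 3/16 + 0 = 7/16
  P(V=2) = 1/8 + 1/16 + 1/16 = 1/4

H(U) = -[(5/8)·log₂(5/8) + (5/16)·log₂(5/16) + (1/16)·log₂(1/16)]
  = 0.4238 + 0.5244 + 0.2500
  = 1.1982 bits
H(V) = -[(5/16)·log₂(5/16) + (7/16)·log₂(7/16) + (1/4)·log₂(1/4)]
  = 0.5244 + 0.5218 + 0.5000
  = 1.5462 bits
H(U,V) = -[(1/4)·log₂(1/4) + (1/4)·log₂(1/4) + (1/8)·log₂(1/8) + (1/16)·log₂(1/16) + (3/16)·log₂(3/16) + (1/16)·log₂(1/16) + (1/16)·log₂(1/16)]
  = 0.5000 + 0.5000 + 0.3750 + 0.2500 + 0.4528 + 0.2500 + 0.2500
  = 2.5778 bits

I(U;V) = H(U) + H(V) - H(U,V)
  = 1.1982 + 1.5462 - 2.5778
  = 0.1666 bits

I(A;B) = 0.5436 bits > I(U;V) = 0.1666 bits, so (A, B) has the higher mutual information (stronger dependence).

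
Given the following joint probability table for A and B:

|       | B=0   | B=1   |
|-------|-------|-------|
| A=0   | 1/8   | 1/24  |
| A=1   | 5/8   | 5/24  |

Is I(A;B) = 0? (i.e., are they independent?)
Marginal P(A) (row sums):
  P(A=0) = 1/8 + 1/24 = 1/6
  P(A=1) = 5/8 + 5/24 = 5/6
Marginal P(B) (column sums):
  P(B=0) = 1/8 + 5/8 = 3/4
  P(B=1) = 1/24 + 5/24 = 1/4

A and B are independent iff P(A=i,B=j) = P(A=i)·P(B=j) for every cell.
  P(A=0)·P(B=0) = 1/6 × 3/4 = 1/8 = P(A=0,B=0) ✓
  P(A=0)·P(B=1) = 1/6 × 1/4 = 1/24 = P(A=0,B=1) ✓
  P(A=1)·P(B=0) = 5/6 × 3/4 = 5/8 = P(A=1,B=0) ✓
  P(A=1)·P(B=1) = 5/6 × 1/4 = 5/24 = P(A=1,B=1) ✓

Yes, A and B are independent: every cell factors, so I(A;B) = 0 bits.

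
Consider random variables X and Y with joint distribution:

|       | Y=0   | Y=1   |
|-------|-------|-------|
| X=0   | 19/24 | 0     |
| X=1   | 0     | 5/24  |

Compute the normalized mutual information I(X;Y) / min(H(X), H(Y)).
Marginal P(X) (row sums):
  P(X=0) = 19/24 + 0 = 19/24
  P(X=1) = 0 + 5/24 = 5/24
Marginal P(Y) (column sums):
  P(Y=0) = 19/24 + 0 = 19/24
  P(Y=1) = 0 + 5/24 = 5/24

H(X) = -[(19/24)·log₂(19/24) + (5/24)·log₂(5/24)]
  = 0.2668 + 0.4715
  = 0.7383 bits
H(Y) = -[(19/24)·log₂(19/24) + (5/24)·log₂(5/24)]
  = 0.2668 + 0.4715
  = 0.7383 bits
H(X,Y) = -[(19/24)·log₂(19/24) + (5/24)·log₂(5/24)]
  = 0.2668 + 0.4715
  = 0.7383 bits

I(X;Y) = H(X) + H(Y) - H(X,Y)
  = 0.7383 + 0.7383 - 0.7383
  = 0.7383 bits

min(H(X), H(Y)) = min(0.7383, 0.7383) = 0.7383 bits
Normalized MI = 0.7383 / 0.7383 = 1.0000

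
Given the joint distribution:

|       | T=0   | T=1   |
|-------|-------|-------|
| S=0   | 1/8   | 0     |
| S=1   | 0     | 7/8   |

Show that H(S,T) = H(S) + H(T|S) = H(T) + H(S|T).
Marginal P(S) (row sums):
  P(S=0) = 1/8 + 0 = 1/8
  P(S=1) = 0 + 7/8 = 7/8
Marginal P(T) (column sums):
  P(T=0) = 1/8 + 0 = 1/8
  P(T=1) = 0 + 7/8 = 7/8

Decomposition 1: H(S) + H(T|S)
H(S) = -[(1/8)·log₂(1/8) + (7/8)·log₂(7/8)]
  = 0.3750 + 0.1686
  = 0.5436 bits
H(T|S) = -Σ P(S,T)·log₂ P(T|S), where P(T|S) = P(S,T) / P(S)
  (cells with P(S,T) = 0 contribute 0)
  (S=0,T=0): P(T|S) = (1/8)/(1/8) = 1;  -(1/8)·log₂(1) = 0.0000
  (S=1,T=1): P(T|S) = (7/8)/(7/8) = 1;  -(7/8)·log₂(1) = 0.0000
H(T|S) = 0.0000 + 0.0000
  = 0.0000 bits
H(S) + H(T|S) = 0.5436 + 0.0000 = 0.5436 bits

Decomposition 2: H(T) + H(S|T)
H(T) = -[(1/8)·log₂(1/8) + (7/8)·log₂(7/8)]
  = 0.3750 + 0.1686
  = 0.5436 bits
H(S|T) = -Σ P(S,T)·log₂ P(S|T), where P(S|T) = P(S,T) / P(T)
  (cells with P(S,T) = 0 contribute 0)
  (S=0,T=0): P(S|T) = (1/8)/(1/8) = 1;  -(1/8)·log₂(1) = 0.0000
  (S=1,T=1): P(S|T) = (7/8)/(7/8) = 1;  -(7/8)·log₂(1) = 0.0000
H(S|T) = 0.0000 + 0.0000
  = 0.0000 bits
H(T) + H(S|T) = 0.5436 + 0.0000 = 0.5436 bits

Direct computation of the joint entropy:
H(S,T) = -[(1/8)·log₂(1/8) + (7/8)·log₂(7/8)]
  = 0.3750 + 0.1686
  = 0.5436 bits

All three agree: H(S,T) = 0.5436 bits ✓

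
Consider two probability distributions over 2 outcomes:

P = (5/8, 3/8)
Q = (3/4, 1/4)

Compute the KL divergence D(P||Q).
D(P||Q) = Σ P(i) log₂(P(i)/Q(i))
  i=0: (5/8) × log₂((5/8)/(3/4)) = (5/8) × log₂(5/6) = -0.1644
  i=1: (3/8) × log₂((3/8)/(1/4)) = (3/8) × log₂(3/2) = 0.2194
D(P||Q) = -0.1644 + 0.2194
  = 0.0550 bits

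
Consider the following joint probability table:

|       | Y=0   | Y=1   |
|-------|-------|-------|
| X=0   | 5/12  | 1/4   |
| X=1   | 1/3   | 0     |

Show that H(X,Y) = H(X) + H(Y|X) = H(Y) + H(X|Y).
Marginal P(X) (row sums):
  P(X=0) = 5/12 + 1/4 = 2/3
  P(X=1) = 1/3 + 0 = 1/3
Marginal P(Y) (column sums):
  P(Y=0) = 5/12 + 1/3 = 3/4
  P(Y=1) = 1/4 + 0 = 1/4

Decomposition 1: H(X) + H(Y|X)
H(X) = -[(2/3)·log₂(2/3) + (1/3)·log₂(1/3)]
  = 0.3900 + 0.5283
  = 0.9183 bits
H(Y|X) = -Σ P(X,Y)·log₂ P(Y|X), where P(Y|X) = P(X,Y) / P(X)
  (cells with P(X,Y) = 0 contribute 0)
  (X=0,Y=0): P(Y|X) = (5/12)/(2/3) = 5/8;  -(5/12)·log₂(5/8) = 0.2825
  (X=0,Y=1): P(Y|X) = (1/4)/(2/3) = 3/8;  -(1/4)·log₂(3/8) = 0.3538
  (X=1,Y=0): P(Y|X) = (1/3)/(1/3) = 1;  -(1/3)·log₂(1) = 0.0000
H(Y|X) = 0.2825 + 0.3538 + 0.0000
  = 0.6363 bits
H(X) + H(Y|X) = 0.9183 + 0.6363 = 1.5546 bits

Decomposition 2: H(Y) + H(X|Y)
H(Y) = -[(3/4)·log₂(3/4) + (1/4)·log₂(1/4)]
  = 0.3113 + 0.5000
  = 0.8113 bits
H(X|Y) = -Σ P(X,Y)·log₂ P(X|Y), where P(X|Y) = P(X,Y) / P(Y)
  (cells with P(X,Y) = 0 contribute 0)
  (X=0,Y=0): P(X|Y) = (5/12)/(3/4) = 5/9;  -(5/12)·log₂(5/9) = 0.3533
  (X=0,Y=1): P(X|Y) = (1/4)/(1/4) = 1;  -(1/4)·log₂(1) = 0.0000
  (X=1,Y=0): P(X|Y) = (1/3)/(3/4) = 4/9;  -(1/3)·log₂(4/9) = 0.3900
H(X|Y) = 0.3533 + 0.0000 + 0.3900
  = 0.7433 bits
H(Y) + H(X|Y) = 0.8113 + 0.7433 = 1.5546 bits

Direct computation of the joint entropy:
H(X,Y) = -[(5/12)·log₂(5/12) + (1/4)·log₂(1/4) + (1/3)·log₂(1/3)]
  = 0.5263 + 0.5000 + 0.5283
  = 1.5546 bits

All three agree: H(X,Y) = 1.5546 bits ✓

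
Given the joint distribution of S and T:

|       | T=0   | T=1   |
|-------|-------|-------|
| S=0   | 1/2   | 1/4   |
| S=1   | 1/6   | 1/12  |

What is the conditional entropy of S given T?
Marginal P(T) (column sums):
  P(T=0) = 1/2 + 1/6 = 2/3
  P(T=1) = 1/4 + 1/12 = 1/3

H(S|T) = -Σ P(S,T)·log₂ P(S|T), where P(S|T) = P(S,T) / P(T)
  (S=0,T=0): P(S|T) = (1/2)/(2/3) = 3/4;  -(1/2)·log₂(3/4) = 0.2075
  (S=0,T=1): P(S|T) = (1/4)/(1/3) = 3/4;  -(1/4)·log₂(3/4) = 0.1038
  (S=1,T=0): P(S|T) = (1/6)/(2/3) = 1/4;  -(1/6)·log₂(1/4) = 0.3333
  (S=1,T=1): P(S|T) = (1/12)/(1/3) = 1/4;  -(1/12)·log₂(1/4) = 0.1667
H(S|T) = 0.2075 + 0.1038 + 0.3333 + 0.1667
  = 0.8113 bits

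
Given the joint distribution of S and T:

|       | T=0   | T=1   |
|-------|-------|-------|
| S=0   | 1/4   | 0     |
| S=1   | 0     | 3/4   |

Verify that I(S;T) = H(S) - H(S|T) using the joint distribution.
Left side, from I(S;T) = H(S) + H(T) - H(S,T):
Marginal P(S) (row sums):
  P(S=0) = 1/4 + 0 = 1/4
  P(S=1) = 0 + 3/4 = 3/4
Marginal P(T) (column sums):
  P(T=0) = 1/4 + 0 = 1/4
  P(T=1) = 0 + 3/4 = 3/4

H(S) = -[(1/4)·log₂(1/4) + (3/4)·log₂(3/4)]
  = 0.5000 + 0.3113
  = 0.8113 bits
H(T) = -[(1/4)·log₂(1/4) + (3/4)·log₂(3/4)]
  = 0.5000 + 0.3113
  = 0.8113 bits
H(S,T) = -[(1/4)·log₂(1/4) + (3/4)·log₂(3/4)]
  = 0.5000 + 0.3113
  = 0.8113 bits

I(S;T) = H(S) + H(T) - H(S,T)
  = 0.8113 + 0.8113 - 0.8113
  = 0.8113 bits

Right side, with H(S|T) computed directly from the conditional probabilities:
H(S|T) = -Σ P(S,T)·log₂ P(S|T), where P(S|T) = P(S,T) / P(T)
  (cells with P(S,T) = 0 contribute 0)
  (S=0,T=0): P(S|T) = (1/4)/(1/4) = 1;  -(1/4)·log₂(1) = 0.0000
  (S=1,T=1): P(S|T) = (3/4)/(3/4) = 1;  -(3/4)·log₂(1) = 0.0000
H(S|T) = 0.0000 + 0.0000
  = 0.0000 bits
H(S) - H(S|T) = 0.8113 - 0.0000 = 0.8113 bits

Both sides equal 0.8113 bits, so I(S;T) = H(S) - H(S|T) ✓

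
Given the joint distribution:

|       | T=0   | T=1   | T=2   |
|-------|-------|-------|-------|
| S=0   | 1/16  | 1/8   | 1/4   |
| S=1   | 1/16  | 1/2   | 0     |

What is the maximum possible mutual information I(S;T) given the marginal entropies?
The upper bound on mutual information is I(S;T) ≤ min(H(S), H(T)).

Marginal P(S) (row sums):
  P(S=0) = 1/16 + 1/8 + 1/4 = 7/16
  P(S=1) = 1/16 + 1/2 + 0 = 9/16
Marginal P(T) (column sums):
  P(T=0) = 1/16 + 1/16 = 1/8
  P(T=1) = 1/8 + 1/2 = 5/8
  P(T=2) = 1/4 + 0 = 1/4

H(S) = -[(7/16)·log₂(7/16) + (9/16)·log₂(9/16)]
  = 0.5218 + 0.4669
  = 0.9887 bits
H(T) = -[(1/8)·log₂(1/8) + (5/8)·log₂(5/8) + (1/4)·log₂(1/4)]
  = 0.3750 + 0.4238 + 0.5000
  = 1.2988 bits

Maximum possible I(S;T) = min(0.9887, 1.2988) = 0.9887 bits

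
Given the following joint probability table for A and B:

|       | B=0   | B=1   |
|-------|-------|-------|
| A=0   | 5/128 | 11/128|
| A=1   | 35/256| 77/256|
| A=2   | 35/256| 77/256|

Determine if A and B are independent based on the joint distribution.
Marginal P(A) (row sums):
  P(A=0) = 5/128 + 11/128 = 1/8
  P(A=1) = 35/256 + 77/256 = 7/16
  P(A=2) = 35/256 + 77/256 = 7/16
Marginal P(B) (column sums):
  P(B=0) = 5/128 + 35/256 + 35/256 = 5/16
  P(B=1) = 11/128 + 77/256 + 77/256 = 11/16

A and B are independent iff P(A=i,B=j) = P(A=i)·P(B=j) for every cell.
  P(A=0)·P(B=0) = 1/8 × 5/16 = 5/128 = P(A=0,B=0) ✓
  P(A=0)·P(B=1) = 1/8 × 11/16 = 11/128 = P(A=0,B=1) ✓
  P(A=1)·P(B=0) = 7/16 × 5/16 = 35/256 = P(A=1,B=0) ✓
  P(A=1)·P(B=1) = 7/16 × 11/16 = 77/256 = P(A=1,B=1) ✓
  P(A=2)·P(B=0) = 7/16 × 5/16 = 35/256 = P(A=2,B=0) ✓
  P(A=2)·P(B=1) = 7/16 × 11/16 = 77/256 = P(A=2,B=1) ✓

Yes, A and B are independent: every cell factors, so I(A;B) = 0 bits.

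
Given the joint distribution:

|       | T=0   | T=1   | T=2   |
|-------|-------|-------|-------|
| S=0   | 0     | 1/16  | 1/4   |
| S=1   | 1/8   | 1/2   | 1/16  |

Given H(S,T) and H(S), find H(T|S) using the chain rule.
From the chain rule: H(S,T) = H(S) + H(T|S)
Therefore: H(T|S) = H(S,T) - H(S)

H(S,T) = -[(1/16)·log₂(1/16) + (1/4)·log₂(1/4) + (1/8)·log₂(1/8) + (1/2)·log₂(1/2) + (1/16)·log₂(1/16)]
  = 0.2500 + 0.5000 + 0.3750 + 0.5000 + 0.2500
  = 1.8750 bits
Marginal P(S) (row sums):
  P(S=0) = 0 + 1/16 + 1/4 = 5/16
  P(S=1) = 1/8 + 1/2 + 1/16 = 11/16
H(S) = -[(5/16)·log₂(5/16) + (11/16)·log₂(11/16)]
  = 0.5244 + 0.3716
  = 0.8960 bits

H(T|S) = 1.8750 - 0.8960 = 0.9790 bits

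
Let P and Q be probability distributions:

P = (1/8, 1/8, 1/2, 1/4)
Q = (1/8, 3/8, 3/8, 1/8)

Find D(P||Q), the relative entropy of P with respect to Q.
D(P||Q) = Σ P(i) log₂(P(i)/Q(i))
  i=0: (1/8) × log₂((1/8)/(1/8)) = (1/8) × log₂(1) = 0.0000
  i=1: (1/8) × log₂((1/8)/(3/8)) = (1/8) × log₂(1/3) = -0.1981
  i=2: (1/2) × log₂((1/2)/(3/8)) = (1/2) × log₂(4/3) = 0.2075
  i=3: (1/4) × log₂((1/4)/(1/8)) = (1/4) × log₂(2) = 0.2500
D(P||Q) = 0.0000 - 0.1981 + 0.2075 + 0.2500
  = 0.2594 bits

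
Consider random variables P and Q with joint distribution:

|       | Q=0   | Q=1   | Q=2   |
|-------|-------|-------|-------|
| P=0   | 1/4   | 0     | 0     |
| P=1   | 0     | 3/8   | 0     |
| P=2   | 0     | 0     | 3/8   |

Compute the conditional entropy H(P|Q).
Marginal P(Q) (column sums):
  P(Q=0) = 1/4 + 0 + 0 = 1/4
  P(Q=1) = 0 + 3/8 + 0 = 3/8
  P(Q=2) = 0 + 0 + 3/8 = 3/8

H(P|Q) = -Σ P(P,Q)·log₂ P(P|Q), where P(P|Q) = P(P,Q) / P(Q)
  (cells with P(P,Q) = 0 contribute 0)
  (P=0,Q=0): P(P|Q) = (1/4)/(1/4) = 1;  -(1/4)·log₂(1) = 0.0000
  (P=1,Q=1): P(P|Q) = (3/8)/(3/8) = 1;  -(3/8)·log₂(1) = 0.0000
  (P=2,Q=2): P(P|Q) = (3/8)/(3/8) = 1;  -(3/8)·log₂(1) = 0.0000
H(P|Q) = 0.0000 + 0.0000 + 0.0000
  = 0.0000 bits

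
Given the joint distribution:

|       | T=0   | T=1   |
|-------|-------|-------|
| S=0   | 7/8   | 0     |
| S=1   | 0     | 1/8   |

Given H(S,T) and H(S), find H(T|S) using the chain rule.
From the chain rule: H(S,T) = H(S) + H(T|S)
Therefore: H(T|S) = H(S,T) - H(S)

H(S,T) = -[(7/8)·log₂(7/8) + (1/8)·log₂(1/8)]
  = 0.1686 + 0.3750
  = 0.5436 bits
Marginal P(S) (row sums):
  P(S=0) = 7/8 + 0 = 7/8
  P(S=1) = 0 + 1/8 = 1/8
H(S) = -[(7/8)·log₂(7/8) + (1/8)·log₂(1/8)]
  = 0.1686 + 0.3750
  = 0.5436 bits

H(T|S) = 0.5436 - 0.5436 = 0.0000 bits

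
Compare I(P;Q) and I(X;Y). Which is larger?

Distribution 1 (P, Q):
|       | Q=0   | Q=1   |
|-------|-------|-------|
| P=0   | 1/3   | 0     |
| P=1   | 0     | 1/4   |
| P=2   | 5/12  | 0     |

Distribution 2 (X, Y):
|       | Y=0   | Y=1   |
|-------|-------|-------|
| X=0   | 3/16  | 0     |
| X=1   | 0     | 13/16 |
Distribution 1 (P, Q):
Marginal P(P) (row sums):
  P(P=0) = 1/3 + 0 = 1/3
  P(P=1) = 0 + 1/4 = 1/4
  P(P=2) = 5/12 + 0 = 5/12
Marginal P(Q) (column sums):
  P(Q=0) = 1/3 + 0 + 5/12 = 3/4
  P(Q=1) = 0 + 1/4 + 0 = 1/4

H(P) = -[(1/3)·log₂(1/3) + (1/4)·log₂(1/4) + (5/12)·log₂(5/12)]
  = 0.5283 + 0.5000 + 0.5263
  = 1.5546 bits
H(Q) = -[(3/4)·log₂(3/4) + (1/4)·log₂(1/4)]
  = 0.3113 + 0.5000
  = 0.8113 bits
H(P,Q) = -[(1/3)·log₂(1/3) + (1/4)·log₂(1/4) + (5/12)·log₂(5/12)]
  = 0.5283 + 0.5000 + 0.5263
  = 1.5546 bits

I(P;Q) = H(P) + H(Q) - H(P,Q)
  = 1.5546 + 0.8113 - 1.5546
  = 0.8113 bits

Distribution 2 (X, Y):
Marginal P(X) (row sums):
  P(X=0) = 3/16 + 0 = 3/16
  P(X=1) = 0 + 13/16 = 13/16
Marginal P(Y) (column sums):
  P(Y=0) = 3/16 + 0 = 3/16
  P(Y=1) = 0 + 13/16 = 13/16

H(X) = -[(3/16)·log₂(3/16) + (13/16)·log₂(13/16)]
  = 0.4528 + 0.2434
  = 0.6962 bits
H(Y) = -[(3/16)·log₂(3/16) + (13/16)·log₂(13/16)]
  = 0.4528 + 0.2434
  = 0.6962 bits
H(X,Y) = -[(3/16)·log₂(3/16) + (13/16)·log₂(13/16)]
  = 0.4528 + 0.2434
  = 0.6962 bits

I(X;Y) = H(X) + H(Y) - H(X,Y)
  = 0.6962 + 0.6962 - 0.6962
  = 0.6962 bits

I(P;Q) = 0.8113 bits > I(X;Y) = 0.6962 bits, so (P, Q) has the higher mutual information (stronger dependence).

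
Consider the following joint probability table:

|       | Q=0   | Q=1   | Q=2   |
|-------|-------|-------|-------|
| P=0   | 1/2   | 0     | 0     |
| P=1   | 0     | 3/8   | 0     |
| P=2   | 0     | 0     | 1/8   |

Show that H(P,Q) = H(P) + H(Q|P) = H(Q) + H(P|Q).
Marginal P(P) (row sums):
  P(P=0) = 1/2 + 0 + 0 = 1/2
  P(P=1) = 0 + 3/8 + 0 = 3/8
  P(P=2) = 0 + 0 + 1/8 = 1/8
Marginal P(Q) (column sums):
  P(Q=0) = 1/2 + 0 + 0 = 1/2
  P(Q=1) = 0 + 3/8 + 0 = 3/8
  P(Q=2) = 0 + 0 + 1/8 = 1/8

Decomposition 1: H(P) + H(Q|P)
H(P) = -[(1/2)·log₂(1/2) + (3/8)·log₂(3/8) + (1/8)·log₂(1/8)]
  = 0.5000 + 0.5306 + 0.3750
  = 1.4056 bits
H(Q|P) = -Σ P(P,Q)·log₂ P(Q|P), where P(Q|P) = P(P,Q) / P(P)
  (cells with P(P,Q) = 0 contribute 0)
  (P=0,Q=0): P(Q|P) = (1/2)/(1/2) = 1;  -(1/2)·log₂(1) = 0.0000
  (P=1,Q=1): P(Q|P) = (3/8)/(3/8) = 1;  -(3/8)·log₂(1) = 0.0000
  (P=2,Q=2): P(Q|P) = (1/8)/(1/8) = 1;  -(1/8)·log₂(1) = 0.0000
H(Q|P) = 0.0000 + 0.0000 + 0.0000
  = 0.0000 bits
H(P) + H(Q|P) = 1.4056 + 0.0000 = 1.4056 bits

Decomposition 2: H(Q) + H(P|Q)
H(Q) = -[(1/2)·log₂(1/2) + (3/8)·log₂(3/8) + (1/8)·log₂(1/8)]
  = 0.5000 + 0.5306 + 0.3750
  = 1.4056 bits
H(P|Q) = -Σ P(P,Q)·log₂ P(P|Q), where P(P|Q) = P(P,Q) / P(Q)
  (cells with P(P,Q) = 0 contribute 0)
  (P=0,Q=0): P(P|Q) = (1/2)/(1/2) = 1;  -(1/2)·log₂(1) = 0.0000
  (P=1,Q=1): P(P|Q) = (3/8)/(3/8) = 1;  -(3/8)·log₂(1) = 0.0000
  (P=2,Q=2): P(P|Q) = (1/8)/(1/8) = 1;  -(1/8)·log₂(1) = 0.0000
H(P|Q) = 0.0000 + 0.0000 + 0.0000
  = 0.0000 bits
H(Q) + H(P|Q) = 1.4056 + 0.0000 = 1.4056 bits

Direct computation of the joint entropy:
H(P,Q) = -[(1/2)·log₂(1/2) + (3/8)·log₂(3/8) + (1/8)·log₂(1/8)]
  = 0.5000 + 0.5306 + 0.3750
  = 1.4056 bits

All three agree: H(P,Q) = 1.4056 bits ✓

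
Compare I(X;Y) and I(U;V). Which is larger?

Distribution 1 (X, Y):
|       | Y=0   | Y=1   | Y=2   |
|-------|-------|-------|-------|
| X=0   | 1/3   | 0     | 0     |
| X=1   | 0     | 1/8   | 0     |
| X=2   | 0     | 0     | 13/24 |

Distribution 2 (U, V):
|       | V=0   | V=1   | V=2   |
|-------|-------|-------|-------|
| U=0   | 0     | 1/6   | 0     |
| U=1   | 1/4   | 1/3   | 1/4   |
Distribution 1 (X, Y):
Marginal P(X) (row sums):
  P(X=0) = 1/3 + 0 + 0 = 1/3
  P(X=1) = 0 + 1/8 + 0 = 1/8
  P(X=2) = 0 + 0 + 13/24 = 13/24
Marginal P(Y) (column sums):
  P(Y=0) = 1/3 + 0 + 0 = 1/3
  P(Y=1) = 0 + 1/8 + 0 = 1/8
  P(Y=2) = 0 + 0 + 13/24 = 13/24

H(X) = -[(1/3)·log₂(1/3) + (1/8)·log₂(1/8) + (13/24)·log₂(13/24)]
  = 0.5283 + 0.3750 + 0.4791
  = 1.3824 bits
H(Y) = -[(1/3)·log₂(1/3) + (1/8)·log₂(1/8) + (13/24)·log₂(13/24)]
  = 0.5283 + 0.3750 + 0.4791
  = 1.3824 bits
H(X,Y) = -[(1/3)·log₂(1/3) + (1/8)·log₂(1/8) + (13/24)·log₂(13/24)]
  = 0.5283 + 0.3750 + 0.4791
  = 1.3824 bits

I(X;Y) = H(X) + H(Y) - H(X,Y)
  = 1.3824 + 1.3824 - 1.3824
  = 1.3824 bits

Distribution 2 (U, V):
Marginal P(U) (row sums):
  P(U=0) = 0 + 1/6 + 0 = 1/6
  P(U=1) = 1/4 + 1/3 + 1/4 = 5/6
Marginal P(V) (column sums):
  P(V=0) = 0 + 1/4 = 1/4
  P(V=1) = 1/6 + 1/3 = 1/2
  P(V=2) = 0 + 1/4 = 1/4

H(U) = -[(1/6)·log₂(1/6) + (5/6)·log₂(5/6)]
  = 0.4308 + 0.2192
  = 0.6500 bits
H(V) = -[(1/4)·log₂(1/4) + (1/2)·log₂(1/2) + (1/4)·log₂(1/4)]
  = 0.5000 + 0.5000 + 0.5000
  = 1.5000 bits
H(U,V) = -[(1/6)·log₂(1/6) + (1/4)·log₂(1/4) + (1/3)·log₂(1/3) + (1/4)·log₂(1/4)]
  = 0.4308 + 0.5000 + 0.5283 + 0.5000
  = 1.9591 bits

I(U;V) = H(U) + H(V) - H(U,V)
  = 0.6500 + 1.5000 - 1.9591
  = 0.1909 bits

I(X;Y) = 1.3824 bits > I(U;V) = 0.1909 bits, so (X, Y) has the higher mutual information (stronger dependence).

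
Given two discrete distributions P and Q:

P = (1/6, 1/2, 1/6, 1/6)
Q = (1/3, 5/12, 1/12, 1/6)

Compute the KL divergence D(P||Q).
D(P||Q) = Σ P(i) log₂(P(i)/Q(i))
  i=0: (1/6) × log₂((1/6)/(1/3)) = (1/6) × log₂(1/2) = -0.1667
  i=1: (1/2) × log₂((1/2)/(5/12)) = (1/2) × log₂(6/5) = 0.1315
  i=2: (1/6) × log₂((1/6)/(1/12)) = (1/6) × log₂(2) = 0.1667
  i=3: (1/6) × log₂((1/6)/(1/6)) = (1/6) × log₂(1) = 0.0000
D(P||Q) = -0.1667 + 0.1315 + 0.1667 + 0.0000
  = 0.1315 bits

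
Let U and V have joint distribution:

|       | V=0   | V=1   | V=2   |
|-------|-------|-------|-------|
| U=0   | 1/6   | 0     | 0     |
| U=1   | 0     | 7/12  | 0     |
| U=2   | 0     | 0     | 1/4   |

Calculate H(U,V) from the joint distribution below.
H(U,V) = -Σ P(U,V) log₂ P(U,V), summed over the non-zero cells:
H(U,V) = -[(1/6)·log₂(1/6) + (7/12)·log₂(7/12) + (1/4)·log₂(1/4)]
  = 0.4308 + 0.4536 + 0.5000
  = 1.3844 bits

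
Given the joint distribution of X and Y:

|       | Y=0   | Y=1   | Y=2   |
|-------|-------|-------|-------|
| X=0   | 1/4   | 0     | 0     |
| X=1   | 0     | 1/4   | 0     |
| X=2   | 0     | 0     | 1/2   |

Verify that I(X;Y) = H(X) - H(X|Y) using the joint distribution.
Left side, from I(X;Y) = H(X) + H(Y) - H(X,Y):
Marginal P(X) (row sums):
  P(X=0) = 1/4 + 0 + 0 = 1/4
  P(X=1) = 0 + 1/4 + 0 = 1/4
  P(X=2) = 0 + 0 + 1/2 = 1/2
Marginal P(Y) (column sums):
  P(Y=0) = 1/4 + 0 + 0 = 1/4
  P(Y=1) = 0 + 1/4 + 0 = 1/4
  P(Y=2) = 0 + 0 + 1/2 = 1/2

H(X) = -[(1/4)·log₂(1/4) + (1/4)·log₂(1/4) + (1/2)·log₂(1/2)]
  = 0.5000 + 0.5000 + 0.5000
  = 1.5000 bits
H(Y) = -[(1/4)·log₂(1/4) + (1/4)·log₂(1/4) + (1/2)·log₂(1/2)]
  = 0.5000 + 0.5000 + 0.5000
  = 1.5000 bits
H(X,Y) = -[(1/4)·log₂(1/4) + (1/4)·log₂(1/4) + (1/2)·log₂(1/2)]
  = 0.5000 + 0.5000 + 0.5000
  = 1.5000 bits

I(X;Y) = H(X) + H(Y) - H(X,Y)
  = 1.5000 + 1.5000 - 1.5000
  = 1.5000 bits

Right side, with H(X|Y) computed directly from the conditional probabilities:
H(X|Y) = -Σ P(X,Y)·log₂ P(X|Y), where P(X|Y) = P(X,Y) / P(Y)
  (cells with P(X,Y) = 0 contribute 0)
  (X=0,Y=0): P(X|Y) = (1/4)/(1/4) = 1;  -(1/4)·log₂(1) = 0.0000
  (X=1,Y=1): P(X|Y) = (1/4)/(1/4) = 1;  -(1/4)·log₂(1) = 0.0000
  (X=2,Y=2): P(X|Y) = (1/2)/(1/2) = 1;  -(1/2)·log₂(1) = 0.0000
H(X|Y) = 0.0000 + 0.0000 + 0.0000
  = 0.0000 bits
H(X) - H(X|Y) = 1.5000 - 0.0000 = 1.5000 bits

Both sides equal 1.5000 bits, so I(X;Y) = H(X) - H(X|Y) ✓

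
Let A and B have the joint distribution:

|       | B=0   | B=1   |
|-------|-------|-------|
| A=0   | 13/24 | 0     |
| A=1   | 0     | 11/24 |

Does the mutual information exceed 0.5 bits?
Marginal P(A) (row sums):
  P(A=0) = 13/24 + 0 = 13/24
  P(A=1) = 0 + 11/24 = 11/24
Marginal P(B) (column sums):
  P(B=0) = 13/24 + 0 = 13/24
  P(B=1) = 0 + 11/24 = 11/24

H(A) = -[(13/24)·log₂(13/24) + (11/24)·log₂(11/24)]
  = 0.4791 + 0.5159
  = 0.9950 bits
H(B) = -[(13/24)·log₂(13/24) + (11/24)·log₂(11/24)]
  = 0.4791 + 0.5159
  = 0.9950 bits
H(A,B) = -[(13/24)·log₂(13/24) + (11/24)·log₂(11/24)]
  = 0.4791 + 0.5159
  = 0.9950 bits

I(A;B) = H(A) + H(B) - H(A,B)
  = 0.9950 + 0.9950 - 0.9950
  = 0.9950 bits

Yes. I(A;B) = 0.9950 bits, which is > 0.5 bits.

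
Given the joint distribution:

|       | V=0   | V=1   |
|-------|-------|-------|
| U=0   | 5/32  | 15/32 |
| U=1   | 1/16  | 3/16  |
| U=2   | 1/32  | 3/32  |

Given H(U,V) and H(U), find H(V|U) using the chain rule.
From the chain rule: H(U,V) = H(U) + H(V|U)
Therefore: H(V|U) = H(U,V) - H(U)

H(U,V) = -[(5/32)·log₂(5/32) + (15/32)·log₂(15/32) + (1/16)·log₂(1/16) + (3/16)·log₂(3/16) + (1/32)·log₂(1/32) + (3/32)·log₂(3/32)]
  = 0.4184 + 0.5124 + 0.2500 + 0.4528 + 0.1563 + 0.3202
  = 2.1101 bits
Marginal P(U) (row sums):
  P(U=0) = 5/32 + 15/32 = 5/8
  P(U=1) = 1/16 + 3/16 = 1/4
  P(U=2) = 1/32 + 3/32 = 1/8
H(U) = -[(5/8)·log₂(5/8) + (1/4)·log₂(1/4) + (1/8)·log₂(1/8)]
  = 0.4238 + 0.5000 + 0.3750
  = 1.2988 bits

H(V|U) = 2.1101 - 1.2988 = 0.8113 bits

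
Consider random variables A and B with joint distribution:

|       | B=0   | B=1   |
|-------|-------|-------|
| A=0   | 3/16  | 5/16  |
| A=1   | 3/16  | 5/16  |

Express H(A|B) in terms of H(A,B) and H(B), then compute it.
H(A|B) = H(A,B) - H(B)

Marginal P(B) (column sums):
  P(B=0) = 3/16 + 3/16 = 3/8
  P(B=1) = 5/16 + 5/16 = 5/8

H(A,B) = -[(3/16)·log₂(3/16) + (5/16)·log₂(5/16) + (3/16)·log₂(3/16) + (5/16)·log₂(5/16)]
  = 0.4528 + 0.5244 + 0.4528 + 0.5244
  = 1.9544 bits
H(B) = -[(3/8)·log₂(3/8) + (5/8)·log₂(5/8)]
  = 0.5306 + 0.4238
  = 0.9544 bits

H(A|B) = 1.9544 - 0.9544 = 1.0000 bits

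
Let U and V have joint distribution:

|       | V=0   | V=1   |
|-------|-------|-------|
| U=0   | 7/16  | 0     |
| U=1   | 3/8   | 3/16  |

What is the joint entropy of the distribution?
H(U,V) = -Σ P(U,V) log₂ P(U,V), summed over the non-zero cells:
H(U,V) = -[(7/16)·log₂(7/16) + (3/8)·log₂(3/8) + (3/16)·log₂(3/16)]
  = 0.5218 + 0.5306 + 0.4528
  = 1.5052 bits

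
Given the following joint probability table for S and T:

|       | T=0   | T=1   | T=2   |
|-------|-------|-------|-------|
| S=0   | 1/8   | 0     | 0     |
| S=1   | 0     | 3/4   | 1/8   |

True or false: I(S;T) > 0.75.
Marginal P(S) (row sums):
  P(S=0) = 1/8 + 0 + 0 = 1/8
  P(S=1) = 0 + 3/4 + 1/8 = 7/8
Marginal P(T) (column sums):
  P(T=0) = 1/8 + 0 = 1/8
  P(T=1) = 0 + 3/4 = 3/4
  P(T=2) = 0 + 1/8 = 1/8

H(S) = -[(1/8)·log₂(1/8) + (7/8)·log₂(7/8)]
  = 0.3750 + 0.1686
  = 0.5436 bits
H(T) = -[(1/8)·log₂(1/8) + (3/4)·log₂(3/4) + (1/8)·log₂(1/8)]
  = 0.3750 + 0.3113 + 0.3750
  = 1.0613 bits
H(S,T) = -[(1/8)·log₂(1/8) + (3/4)·log₂(3/4) + (1/8)·log₂(1/8)]
  = 0.3750 + 0.3113 + 0.3750
  = 1.0613 bits

I(S;T) = H(S) + H(T) - H(S,T)
  = 0.5436 + 1.0613 - 1.0613
  = 0.5436 bits

False. I(S;T) = 0.5436 bits, which is ≤ 0.75 bits.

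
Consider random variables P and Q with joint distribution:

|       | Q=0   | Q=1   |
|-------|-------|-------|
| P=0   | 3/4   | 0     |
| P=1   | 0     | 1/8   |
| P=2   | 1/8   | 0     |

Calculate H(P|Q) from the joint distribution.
Marginal P(Q) (column sums):
  P(Q=0) = 3/4 + 0 + 1/8 = 7/8
  P(Q=1) = 0 + 1/8 + 0 = 1/8

H(P|Q) = -Σ P(P,Q)·log₂ P(P|Q), where P(P|Q) = P(P,Q) / P(Q)
  (cells with P(P,Q) = 0 contribute 0)
  (P=0,Q=0): P(P|Q) = (3/4)/(7/8) = 6/7;  -(3/4)·log₂(6/7) = 0.1668
  (P=1,Q=1): P(P|Q) = (1/8)/(1/8) = 1;  -(1/8)·log₂(1) = 0.0000
  (P=2,Q=0): P(P|Q) = (1/8)/(7/8) = 1/7;  -(1/8)·log₂(1/7) = 0.3509
H(P|Q) = 0.1668 + 0.0000 + 0.3509
  = 0.5177 bits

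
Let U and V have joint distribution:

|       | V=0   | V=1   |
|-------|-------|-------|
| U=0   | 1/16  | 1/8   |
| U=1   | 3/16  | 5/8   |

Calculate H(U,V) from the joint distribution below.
H(U,V) = -Σ P(U,V) log₂ P(U,V), summed over the non-zero cells:
H(U,V) = -[(1/16)·log₂(1/16) + (1/8)·log₂(1/8) + (3/16)·log₂(3/16) + (5/8)·log₂(5/8)]
  = 0.2500 + 0.3750 + 0.4528 + 0.4238
  = 1.5016 bits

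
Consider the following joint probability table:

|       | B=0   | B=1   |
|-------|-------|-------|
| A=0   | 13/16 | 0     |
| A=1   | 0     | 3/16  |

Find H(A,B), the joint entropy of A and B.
H(A,B) = -Σ P(A,B) log₂ P(A,B), summed over the non-zero cells:
H(A,B) = -[(13/16)·log₂(13/16) + (3/16)·log₂(3/16)]
  = 0.2434 + 0.4528
  = 0.6962 bits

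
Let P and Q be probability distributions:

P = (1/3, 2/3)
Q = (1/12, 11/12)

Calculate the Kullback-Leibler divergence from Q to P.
D(P||Q) = Σ P(i) log₂(P(i)/Q(i))
  i=0: (1/3) × log₂((1/3)/(1/12)) = (1/3) × log₂(4) = 0.6667
  i=1: (2/3) × log₂((2/3)/(11/12)) = (2/3) × log₂(8/11) = -0.3063
D(P||Q) = 0.6667 - 0.3063
  = 0.3604 bits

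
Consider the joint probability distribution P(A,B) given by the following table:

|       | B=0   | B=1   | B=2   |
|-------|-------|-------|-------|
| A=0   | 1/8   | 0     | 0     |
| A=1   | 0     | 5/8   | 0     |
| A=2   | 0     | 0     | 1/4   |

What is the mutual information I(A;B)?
Marginal P(A) (row sums):
  P(A=0) = 1/8 + 0 + 0 = 1/8
  P(A=1) = 0 + 5/8 + 0 = 5/8
  P(A=2) = 0 + 0 + 1/4 = 1/4
Marginal P(B) (column sums):
  P(B=0) = 1/8 + 0 + 0 = 1/8
  P(B=1) = 0 + 5/8 + 0 = 5/8
  P(B=2) = 0 + 0 + 1/4 = 1/4

H(A) = -[(1/8)·log₂(1/8) + (5/8)·log₂(5/8) + (1/4)·log₂(1/4)]
  = 0.3750 + 0.4238 + 0.5000
  = 1.2988 bits
H(B) = -[(1/8)·log₂(1/8) + (5/8)·log₂(5/8) + (1/4)·log₂(1/4)]
  = 0.3750 + 0.4238 + 0.5000
  = 1.2988 bits
H(A,B) = -[(1/8)·log₂(1/8) + (5/8)·log₂(5/8) + (1/4)·log₂(1/4)]
  = 0.3750 + 0.4238 + 0.5000
  = 1.2988 bits

I(A;B) = H(A) + H(B) - H(A,B)
  = 1.2988 + 1.2988 - 1.2988
  = 1.2988 bits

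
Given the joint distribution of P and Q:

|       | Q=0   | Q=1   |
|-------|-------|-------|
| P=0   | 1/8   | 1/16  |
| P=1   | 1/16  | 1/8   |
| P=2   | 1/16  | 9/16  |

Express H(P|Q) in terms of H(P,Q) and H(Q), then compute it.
H(P|Q) = H(P,Q) - H(Q)

Marginal P(Q) (column sums):
  P(Q=0) = 1/8 + 1/16 + 1/16 = 1/4
  P(Q=1) = 1/16 + 1/8 + 9/16 = 3/4

H(P,Q) = -[(1/8)·log₂(1/8) + (1/16)·log₂(1/16) + (1/16)·log₂(1/16) + (1/8)·log₂(1/8) + (1/16)·log₂(1/16) + (9/16)·log₂(9/16)]
  = 0.3750 + 0.2500 + 0.2500 + 0.3750 + 0.2500 + 0.4669
  = 1.9669 bits
H(Q) = -[(1/4)·log₂(1/4) + (3/4)·log₂(3/4)]
  = 0.5000 + 0.3113
  = 0.8113 bits

H(P|Q) = 1.9669 - 0.8113 = 1.1556 bits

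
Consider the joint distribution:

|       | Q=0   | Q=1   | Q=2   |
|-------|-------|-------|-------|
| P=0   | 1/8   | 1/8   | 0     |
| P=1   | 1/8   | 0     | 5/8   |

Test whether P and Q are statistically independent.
Marginal P(P) (row sums):
  P(P=0) = 1/8 + 1/8 + 0 = 1/4
  P(P=1) = 1/8 + 0 + 5/8 = 3/4
Marginal P(Q) (column sums):
  P(Q=0) = 1/8 + 1/8 = 1/4
  P(Q=1) = 1/8 + 0 = 1/8
  P(Q=2) = 0 + 5/8 = 5/8

P and Q are independent iff P(P=i,Q=j) = P(P=i)·P(Q=j) for every cell.
  P(P=0)·P(Q=0) = 1/4 × 1/4 = 1/16, but P(P=0,Q=0) = 1/8 ✗

No, P and Q are not independent. Quantitatively, I(P;Q) > 0:

H(P) = -[(1/4)·log₂(1/4) + (3/4)·log₂(3/4)]
  = 0.5000 + 0.3113
  = 0.8113 bits
H(Q) = -[(1/4)·log₂(1/4) + (1/8)·log₂(1/8) + (5/8)·log₂(5/8)]
  = 0.5000 + 0.3750 + 0.4238
  = 1.2988 bits
H(P,Q) = -[(1/8)·log₂(1/8) + (1/8)·log₂(1/8) + (1/8)·log₂(1/8) + (5/8)·log₂(5/8)]
  = 0.3750 + 0.3750 + 0.3750 + 0.4238
  = 1.5488 bits
I(P;Q) = H(P) + H(Q) - H(P,Q) = 0.8113 + 1.2988 - 1.5488 = 0.5613 bits > 0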